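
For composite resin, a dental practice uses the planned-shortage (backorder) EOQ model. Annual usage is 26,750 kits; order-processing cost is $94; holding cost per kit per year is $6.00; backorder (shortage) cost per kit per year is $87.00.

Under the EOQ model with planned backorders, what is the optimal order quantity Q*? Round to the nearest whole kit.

Basic EOQ = √(2·26,750·94/6) = 915.514
Backorder adjustment √((H+b)/b) = √((6+87)/87) = 1.0339
Q* = 915.514 × 1.0339 ≈ 946.56

947 kits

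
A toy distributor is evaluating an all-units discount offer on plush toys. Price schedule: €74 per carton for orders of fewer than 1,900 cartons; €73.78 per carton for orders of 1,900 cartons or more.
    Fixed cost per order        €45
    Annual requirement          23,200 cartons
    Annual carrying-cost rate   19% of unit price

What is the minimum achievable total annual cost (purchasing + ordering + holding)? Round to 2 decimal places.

H₁ = 19%×€74 = €14.0600;  H₂ = 19%×€73.78 = €14.0182
EOQ₁ = √(2×23,200×45/14.0600) = 385.37  (< 1,900, feasible at tier 1)
EOQ₂ = √(2×23,200×45/14.0182) = 385.94  (< 1,900 → use Q = 1,900 at tier-2 price)
TC(tier 1 (EOQ₁), Q≈385.4) = €1,722,218.24
TC(tier 2, Q≈1,900.0) = €1,725,562.76
Minimum at tier 1 (EOQ₁): €1,722,218.24

€1,722,218.24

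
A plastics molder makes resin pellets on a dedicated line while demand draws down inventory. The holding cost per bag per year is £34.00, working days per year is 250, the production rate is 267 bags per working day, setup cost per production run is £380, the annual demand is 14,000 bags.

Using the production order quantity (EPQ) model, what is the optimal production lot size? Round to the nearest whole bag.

d = 14,000/250 = 56.0000 bags/day;  effective holding cost H(1 − d/p) = 34·(1 − 56.0000/267) = 26.86891
Q* = √(2DS / H_eff) = √(2·14,000·380 / 26.86891) ≈ 629.28

629 bags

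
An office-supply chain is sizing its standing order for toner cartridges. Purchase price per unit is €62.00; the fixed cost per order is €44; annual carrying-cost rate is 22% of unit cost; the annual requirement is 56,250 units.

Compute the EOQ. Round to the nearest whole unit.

602 units

Holding cost per unit per year: H = 22% × €62 = €13.6400
Q* = √(2·D·S / H) = √(2·56,250·44 / 13.64) = √362,903.2 ≈ 602.41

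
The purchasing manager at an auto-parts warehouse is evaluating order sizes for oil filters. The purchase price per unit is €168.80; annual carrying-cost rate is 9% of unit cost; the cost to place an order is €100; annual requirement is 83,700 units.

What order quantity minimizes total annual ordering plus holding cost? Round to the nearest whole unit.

H = i·C = 0.09 × €168.8 = €15.1920 per unit-year
EOQ = √(2DS/H) = √(2 × 83,700 × 100 / 15.192)
    = √(1,101,895.73) ≈ 1,049.71

1,050 units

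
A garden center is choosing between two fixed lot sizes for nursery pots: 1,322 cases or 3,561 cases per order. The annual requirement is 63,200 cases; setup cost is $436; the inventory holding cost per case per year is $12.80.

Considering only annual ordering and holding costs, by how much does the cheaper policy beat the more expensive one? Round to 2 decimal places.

$1,224.08

TC(Q) = (D/Q)S + (Q/2)H
TC(1,322) = (63,200/1,322)×436 + (1,322/2)×12.8 = $29,304.37
TC(3,561) = (63,200/3,561)×436 + (3,561/2)×12.8 = $30,528.45
|ΔTC| = |$29,304.37 − $30,528.45| = $1,224.08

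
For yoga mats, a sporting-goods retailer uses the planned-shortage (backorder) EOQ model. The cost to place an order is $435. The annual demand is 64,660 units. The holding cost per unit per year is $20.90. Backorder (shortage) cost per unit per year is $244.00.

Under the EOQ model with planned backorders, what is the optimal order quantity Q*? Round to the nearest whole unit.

Basic EOQ = √(2·64,660·435/20.9) = 1,640.606
Backorder adjustment √((H+b)/b) = √((20.9+244)/244) = 1.0419
Q* = 1,640.606 × 1.0419 ≈ 1,709.43

1,709 units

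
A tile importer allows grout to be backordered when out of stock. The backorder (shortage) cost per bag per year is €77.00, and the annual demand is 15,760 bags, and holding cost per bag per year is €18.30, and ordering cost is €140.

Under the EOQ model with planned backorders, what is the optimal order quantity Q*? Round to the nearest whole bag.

Basic EOQ = √(2·15,760·140/18.3) = 491.057
Backorder adjustment √((H+b)/b) = √((18.3+77)/77) = 1.1125
Q* = 491.057 × 1.1125 ≈ 546.30

546 bags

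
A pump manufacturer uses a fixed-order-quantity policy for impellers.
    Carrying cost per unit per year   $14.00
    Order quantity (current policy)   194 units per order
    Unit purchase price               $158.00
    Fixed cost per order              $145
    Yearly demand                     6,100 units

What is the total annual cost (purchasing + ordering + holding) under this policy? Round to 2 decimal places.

$969,717.28

Orders/yr = 6,100/194 = 31.443; ordering cost = 31.443 × $145 = $4,559.28
Average inventory = 194/2 = 97; holding cost = 97 × $14 = $1,358.00
Purchase cost = D·C = 6,100 × 158 = $963,800.00
Total = $4,559.28 + $1,358.00 + $963,800.00 = $969,717.28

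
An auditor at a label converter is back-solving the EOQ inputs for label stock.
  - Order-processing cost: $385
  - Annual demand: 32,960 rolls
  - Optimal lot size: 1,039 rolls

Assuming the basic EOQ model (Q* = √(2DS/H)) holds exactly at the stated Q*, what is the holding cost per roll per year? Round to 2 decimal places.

$23.51

From Q* = √(2DS/H) ⇒ Q*² = 2DS/H.
H = 2DS / Q² = 2 × 32,960 × 385 / 1,039² = 23.5097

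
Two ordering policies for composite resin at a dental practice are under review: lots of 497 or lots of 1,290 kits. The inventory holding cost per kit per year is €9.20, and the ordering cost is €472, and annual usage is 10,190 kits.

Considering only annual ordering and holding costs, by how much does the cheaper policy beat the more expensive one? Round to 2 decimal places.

For each Q, cost = (D/Q)·S + (Q/2)·H.
TC(497) = (10,190/497)×472 + (497/2)×9.2 = €11,963.62
TC(1,290) = (10,190/1,290)×472 + (1,290/2)×9.2 = €9,662.43
Lots of 1,290 are cheaper by €2,301.19.

€2,301.19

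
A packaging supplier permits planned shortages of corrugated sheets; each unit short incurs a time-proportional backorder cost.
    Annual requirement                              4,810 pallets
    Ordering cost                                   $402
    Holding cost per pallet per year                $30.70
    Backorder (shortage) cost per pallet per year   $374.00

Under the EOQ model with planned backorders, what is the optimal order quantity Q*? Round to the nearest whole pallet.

Basic EOQ = √(2·4,810·402/30.7) = 354.921
Backorder adjustment √((H+b)/b) = √((30.7+374)/374) = 1.0402
Q* = 354.921 × 1.0402 ≈ 369.20

369 pallets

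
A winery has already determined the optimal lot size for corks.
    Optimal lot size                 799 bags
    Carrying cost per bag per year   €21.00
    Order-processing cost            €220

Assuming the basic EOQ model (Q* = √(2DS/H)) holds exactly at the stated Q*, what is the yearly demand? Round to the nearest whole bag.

30,469 bags per year

EOQ relation: Q² = 2DS/H, so rearrange for the unknown.
D = Q²H / (2S) = 799² × 21 / (2 × 220) = 30,469.14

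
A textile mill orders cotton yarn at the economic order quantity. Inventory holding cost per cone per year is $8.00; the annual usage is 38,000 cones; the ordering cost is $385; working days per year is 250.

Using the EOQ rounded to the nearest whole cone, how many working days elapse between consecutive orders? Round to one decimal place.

12.6 days

Optimal lot size Q* = (2 × 38,000 × $385 / $8)^½ ≈ 1,912.46 → Q = 1,912 cones
T = Q/D × 250 days = 1,912/38,000 × 250 = 12.579 days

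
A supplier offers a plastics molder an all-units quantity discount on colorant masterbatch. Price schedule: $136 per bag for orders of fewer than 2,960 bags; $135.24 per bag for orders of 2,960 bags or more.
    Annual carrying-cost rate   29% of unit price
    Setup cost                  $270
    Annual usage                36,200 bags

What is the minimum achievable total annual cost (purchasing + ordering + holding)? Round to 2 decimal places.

H₁ = 29%×$136 = $39.4400;  H₂ = 29%×$135.24 = $39.2196
EOQ₁ = √(2×36,200×270/39.4400) = 704.02  (< 2,960, feasible at tier 1)
EOQ₂ = √(2×36,200×270/39.2196) = 705.99  (< 2,960 → use Q = 2,960 at tier-2 price)
TC(tier 1 (EOQ₁), Q≈704.0) = $4,950,966.40
TC(tier 2, Q≈2,960.0) = $4,957,035.04
Minimum at tier 1 (EOQ₁): $4,950,966.40

$4,950,966.40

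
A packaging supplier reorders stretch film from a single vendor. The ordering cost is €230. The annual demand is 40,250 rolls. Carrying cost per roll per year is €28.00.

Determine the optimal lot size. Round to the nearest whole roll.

2DS/H = 2·40,250·230/28 = 661,250.00
EOQ = √661,250.00 ≈ 813.17

813 rolls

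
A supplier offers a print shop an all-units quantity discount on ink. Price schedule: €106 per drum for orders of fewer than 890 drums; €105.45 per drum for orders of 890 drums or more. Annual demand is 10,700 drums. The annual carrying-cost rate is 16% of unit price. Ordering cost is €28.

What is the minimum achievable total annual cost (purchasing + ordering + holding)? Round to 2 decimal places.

€1,136,159.67

H₁ = 16%×€106 = €16.9600;  H₂ = 16%×€105.45 = €16.8720
EOQ₁ = √(2×10,700×28/16.9600) = 187.96  (< 890, feasible at tier 1)
EOQ₂ = √(2×10,700×28/16.8720) = 188.45  (< 890 → use Q = 890 at tier-2 price)
TC(tier 1 (EOQ₁), Q≈188.0) = €1,137,387.86
TC(tier 2, Q≈890.0) = €1,136,159.67
Minimum at tier 2: €1,136,159.67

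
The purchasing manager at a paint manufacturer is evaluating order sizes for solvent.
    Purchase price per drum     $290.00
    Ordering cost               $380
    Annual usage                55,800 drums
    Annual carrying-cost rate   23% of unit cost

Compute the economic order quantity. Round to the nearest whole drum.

797 drums

H = i·C = 0.23 × $290 = $66.7000 per drum-year
Q* = √(2·D·S / H) = √(2·55,800·380 / 66.7) = √635,802.1 ≈ 797.37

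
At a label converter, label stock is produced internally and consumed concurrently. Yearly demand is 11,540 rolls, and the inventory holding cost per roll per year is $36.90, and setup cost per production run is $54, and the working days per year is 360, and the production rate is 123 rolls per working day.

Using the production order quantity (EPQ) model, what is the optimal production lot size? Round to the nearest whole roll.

214 rolls

Daily demand d = 11,540/360 = 32.056; p = 123; 1 − d/p = 0.73939
EPQ = √(2DS / (H(1 − d/p)))
    = √(2 × 11,540 × 54 / (36.9 × 0.73939)) ≈ 213.73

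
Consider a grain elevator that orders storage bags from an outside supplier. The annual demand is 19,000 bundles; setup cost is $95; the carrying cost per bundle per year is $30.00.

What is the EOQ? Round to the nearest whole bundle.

347 bundles

EOQ = √(2DS/H) = √(2 × 19,000 × 95 / 30)
    = √(120,333.33) ≈ 346.89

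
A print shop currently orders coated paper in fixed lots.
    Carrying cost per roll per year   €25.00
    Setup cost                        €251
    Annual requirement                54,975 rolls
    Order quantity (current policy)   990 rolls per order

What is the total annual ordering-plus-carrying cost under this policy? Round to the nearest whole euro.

€26,313

Ordering: D/Q × S = 54,975/990 × €251 = €13,938.11
Holding:  Q/2 × H = 990/2 × €25 = €12,375.00
Total = €13,938.11 + €12,375.00 = €26,313.11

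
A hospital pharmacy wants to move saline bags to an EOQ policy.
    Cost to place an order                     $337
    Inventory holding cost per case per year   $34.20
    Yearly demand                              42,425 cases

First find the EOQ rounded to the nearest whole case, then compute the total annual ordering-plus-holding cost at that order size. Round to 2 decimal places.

$31,271.88

Optimal lot size Q* = (2 × 42,425 × $337 / $34.2)^½ ≈ 914.38 → Q = 914 cases
Orders/yr = 42,425/914 = 46.417; ordering cost = 46.417 × $337 = $15,642.48
Average inventory = 914/2 = 457; holding cost = 457 × $34.2 = $15,629.40
Total = $15,642.48 + $15,629.40 = $31,271.88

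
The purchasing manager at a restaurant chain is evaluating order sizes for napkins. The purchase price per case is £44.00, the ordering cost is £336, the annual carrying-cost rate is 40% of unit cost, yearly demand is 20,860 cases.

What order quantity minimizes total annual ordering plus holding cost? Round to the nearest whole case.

Carrying cost H = £44 × 40% = £17.6000/case/yr
Optimal lot size Q* = (2 × 20,860 × £336 / £17.6)^½ ≈ 892.45

892 cases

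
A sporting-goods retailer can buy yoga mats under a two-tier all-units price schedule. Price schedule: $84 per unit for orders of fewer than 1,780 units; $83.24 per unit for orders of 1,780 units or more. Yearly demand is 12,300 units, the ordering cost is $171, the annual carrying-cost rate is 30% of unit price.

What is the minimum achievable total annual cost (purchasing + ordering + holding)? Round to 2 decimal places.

H₁ = 30%×$84 = $25.2000;  H₂ = 30%×$83.24 = $24.9720
EOQ₁ = √(2×12,300×171/25.2000) = 408.57  (< 1,780, feasible at tier 1)
EOQ₂ = √(2×12,300×171/24.9720) = 410.43  (< 1,780 → use Q = 1,780 at tier-2 price)
TC(tier 1 (EOQ₁), Q≈408.6) = $1,043,495.94
TC(tier 2, Q≈1,780.0) = $1,047,258.71
Minimum at tier 1 (EOQ₁): $1,043,495.94

$1,043,495.94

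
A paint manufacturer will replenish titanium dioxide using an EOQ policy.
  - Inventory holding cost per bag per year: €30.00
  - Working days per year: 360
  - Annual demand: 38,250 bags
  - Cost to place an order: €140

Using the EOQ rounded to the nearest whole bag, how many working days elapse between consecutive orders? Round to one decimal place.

EOQ = √(2DS/H) = √(2 × 38,250 × 140 / 30)
    = √(357,000.00) ≈ 597.49 → Q = 597 bags
Days between orders = 360 / (D/Q) = 360 / 64.070 ≈ 5.619

5.6 days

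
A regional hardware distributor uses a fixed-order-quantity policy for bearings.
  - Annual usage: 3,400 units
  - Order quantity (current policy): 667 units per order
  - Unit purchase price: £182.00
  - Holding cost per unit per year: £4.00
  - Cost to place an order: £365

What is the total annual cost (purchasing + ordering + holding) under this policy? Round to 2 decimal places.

Ordering: D/Q × S = 3,400/667 × £365 = £1,860.57
Holding:  Q/2 × H = 667/2 × £4 = £1,334.00
Purchase cost = D·C = 3,400 × 182 = £618,800.00
Total = £1,860.57 + £1,334.00 + £618,800.00 = £621,994.57

£621,994.57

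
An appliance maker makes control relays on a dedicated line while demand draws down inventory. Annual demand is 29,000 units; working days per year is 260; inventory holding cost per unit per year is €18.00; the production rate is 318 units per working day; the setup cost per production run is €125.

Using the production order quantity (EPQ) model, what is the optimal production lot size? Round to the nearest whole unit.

Daily demand d = 29,000/260 = 111.538; p = 318; 1 − d/p = 0.64925
EPQ = √(2DS / (H(1 − d/p)))
    = √(2 × 29,000 × 125 / (18 × 0.64925)) ≈ 787.64

788 units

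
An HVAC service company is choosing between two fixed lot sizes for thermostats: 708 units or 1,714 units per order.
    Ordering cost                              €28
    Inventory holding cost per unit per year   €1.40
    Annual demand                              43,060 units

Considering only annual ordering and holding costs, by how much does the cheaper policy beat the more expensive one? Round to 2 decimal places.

For each Q, cost = (D/Q)·S + (Q/2)·H.
TC(708) = (43,060/708)×28 + (708/2)×1.4 = €2,198.54
TC(1,714) = (43,060/1,714)×28 + (1,714/2)×1.4 = €1,903.23
Cheaper: Q = 1,714.  Difference = €295.31

€295.31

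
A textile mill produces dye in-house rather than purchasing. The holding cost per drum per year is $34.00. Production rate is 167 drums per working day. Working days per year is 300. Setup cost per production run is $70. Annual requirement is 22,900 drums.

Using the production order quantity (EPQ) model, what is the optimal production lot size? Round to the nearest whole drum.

417 drums

d = 22,900/300 = 76.3333 drums/day;  effective holding cost H(1 − d/p) = 34·(1 − 76.3333/167) = 18.45908
Q* = √(2DS / H_eff) = √(2·22,900·70 / 18.45908) ≈ 416.75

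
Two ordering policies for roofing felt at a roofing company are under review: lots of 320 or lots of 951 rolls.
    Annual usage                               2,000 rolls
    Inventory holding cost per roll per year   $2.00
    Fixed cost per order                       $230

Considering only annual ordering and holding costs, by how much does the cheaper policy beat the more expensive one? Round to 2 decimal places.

$322.80

Annual cost at Q: ordering D·S/Q plus holding Q·H/2.
TC(320) = (2,000/320)×230 + (320/2)×2 = $1,757.50
TC(951) = (2,000/951)×230 + (951/2)×2 = $1,434.70
Lots of 951 are cheaper by $322.80.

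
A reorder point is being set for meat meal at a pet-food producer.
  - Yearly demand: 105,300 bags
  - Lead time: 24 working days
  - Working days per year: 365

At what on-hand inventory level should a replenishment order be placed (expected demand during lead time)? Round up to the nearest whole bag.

Daily demand d = 105,300 / 365 = 288.493 bags/day
Demand during lead time = 288.493 × 24 = 6,923.84
Reorder point = 6,923.84 → round up

6,924 bags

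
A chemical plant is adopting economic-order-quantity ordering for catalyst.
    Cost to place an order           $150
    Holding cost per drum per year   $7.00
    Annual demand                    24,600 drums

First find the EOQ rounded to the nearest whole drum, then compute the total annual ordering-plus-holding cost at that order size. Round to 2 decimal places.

2DS/H = 2·24,600·150/7 = 1,054,285.71
EOQ = √1,054,285.71 ≈ 1,026.78 → Q = 1,027 drums
Ordering: D/Q × S = 24,600/1,027 × $150 = $3,592.99
Holding:  Q/2 × H = 1,027/2 × $7 = $3,594.50
Total = $3,592.99 + $3,594.50 = $7,187.49

$7,187.49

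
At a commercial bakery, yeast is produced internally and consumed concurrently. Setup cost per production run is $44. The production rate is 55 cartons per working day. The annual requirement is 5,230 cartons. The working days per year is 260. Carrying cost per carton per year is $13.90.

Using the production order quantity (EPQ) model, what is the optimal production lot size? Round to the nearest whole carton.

228 cartons

d = 5,230/260 = 20.1154 cartons/day;  effective holding cost H(1 − d/p) = 13.9·(1 − 20.1154/55) = 8.81629
Q* = √(2DS / H_eff) = √(2·5,230·44 / 8.81629) ≈ 228.48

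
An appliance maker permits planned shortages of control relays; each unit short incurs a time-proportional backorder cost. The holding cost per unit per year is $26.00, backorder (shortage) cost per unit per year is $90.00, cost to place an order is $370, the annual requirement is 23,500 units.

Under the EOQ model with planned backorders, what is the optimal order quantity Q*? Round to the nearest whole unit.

Q* = √(2DS/H) · √((H + b)/b)
   = √(2 × 23,500 × 370 / 26) · √((26 + 90) / 90)
   = 817.830 × 1.1353 ≈ 928.48

928 units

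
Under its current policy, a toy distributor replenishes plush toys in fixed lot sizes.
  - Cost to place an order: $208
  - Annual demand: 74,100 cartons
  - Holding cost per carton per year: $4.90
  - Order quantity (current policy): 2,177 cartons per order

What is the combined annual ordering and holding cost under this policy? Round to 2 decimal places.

$12,413.48

Orders/yr = 74,100/2,177 = 34.038; ordering cost = 34.038 × $208 = $7,079.83
Average inventory = 2,177/2 = 1088.5; holding cost = 1088.5 × $4.9 = $5,333.65
Total = $7,079.83 + $5,333.65 = $12,413.48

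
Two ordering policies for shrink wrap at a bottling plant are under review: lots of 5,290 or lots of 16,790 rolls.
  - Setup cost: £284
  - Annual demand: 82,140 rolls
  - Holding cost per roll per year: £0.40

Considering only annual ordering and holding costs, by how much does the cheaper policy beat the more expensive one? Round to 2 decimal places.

£720.40

For each Q, cost = (D/Q)·S + (Q/2)·H.
TC(5,290) = (82,140/5,290)×284 + (5,290/2)×0.4 = £5,467.78
TC(16,790) = (82,140/16,790)×284 + (16,790/2)×0.4 = £4,747.38
Cheaper: Q = 16,790.  Difference = £720.40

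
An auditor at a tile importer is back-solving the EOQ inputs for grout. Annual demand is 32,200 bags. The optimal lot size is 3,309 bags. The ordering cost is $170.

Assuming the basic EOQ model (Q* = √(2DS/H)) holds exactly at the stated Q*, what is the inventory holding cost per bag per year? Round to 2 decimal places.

From Q* = √(2DS/H) ⇒ Q*² = 2DS/H.
H = 2DS / Q² = 2 × 32,200 × 170 / 3,309² = 0.9999

$1.00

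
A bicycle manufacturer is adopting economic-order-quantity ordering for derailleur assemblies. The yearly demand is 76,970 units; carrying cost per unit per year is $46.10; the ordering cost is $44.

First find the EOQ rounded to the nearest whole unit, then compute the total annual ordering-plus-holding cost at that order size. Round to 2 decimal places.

EOQ = √(2DS/H) = √(2 × 76,970 × 44 / 46.1)
    = √(146,927.55) ≈ 383.31 → Q = 383 units
Orders/yr = 76,970/383 = 200.966; ordering cost = 200.966 × $44 = $8,842.51
Average inventory = 383/2 = 191.5; holding cost = 191.5 × $46.1 = $8,828.15
Total = $8,842.51 + $8,828.15 = $17,670.66

$17,670.66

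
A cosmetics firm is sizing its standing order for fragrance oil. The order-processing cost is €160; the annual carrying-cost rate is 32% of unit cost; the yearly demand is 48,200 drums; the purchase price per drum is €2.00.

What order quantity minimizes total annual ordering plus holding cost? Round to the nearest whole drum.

4,909 drums

Carrying cost H = €2 × 32% = €0.6400/drum/yr
Q* = √(2·D·S / H) = √(2·48,200·160 / 0.64) = √24,100,000.0 ≈ 4,909.18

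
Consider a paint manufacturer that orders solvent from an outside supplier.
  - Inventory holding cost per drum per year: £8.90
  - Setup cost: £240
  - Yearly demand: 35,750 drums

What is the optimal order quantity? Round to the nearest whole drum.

Optimal lot size Q* = (2 × 35,750 × £240 / £8.9)^½ ≈ 1,388.56

1,389 drums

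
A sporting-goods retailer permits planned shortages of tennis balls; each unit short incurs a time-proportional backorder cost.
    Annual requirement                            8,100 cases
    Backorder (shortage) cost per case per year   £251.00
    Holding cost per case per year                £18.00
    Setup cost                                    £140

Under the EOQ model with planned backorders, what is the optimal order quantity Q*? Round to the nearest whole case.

367 cases

Q* = √(2DS/H) · √((H + b)/b)
   = √(2 × 8,100 × 140 / 18) · √((18 + 251) / 251)
   = 354.965 × 1.0352 ≈ 367.47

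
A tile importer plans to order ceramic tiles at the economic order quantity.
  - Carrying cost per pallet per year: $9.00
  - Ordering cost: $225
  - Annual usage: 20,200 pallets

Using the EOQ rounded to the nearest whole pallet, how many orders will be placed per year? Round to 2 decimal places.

20.10 orders per year

Optimal lot size Q* = (2 × 20,200 × $225 / $9)^½ ≈ 1,004.99 → Q = 1,005
Orders per year = D/Q = 20,200 / 1,005 = 20.100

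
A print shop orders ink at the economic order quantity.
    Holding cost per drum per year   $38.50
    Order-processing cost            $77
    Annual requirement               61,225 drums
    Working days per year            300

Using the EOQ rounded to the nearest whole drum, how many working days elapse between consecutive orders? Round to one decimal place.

Q* = √(2·D·S / H) = √(2·61,225·77 / 38.5) = √244,900.0 ≈ 494.87 → Q = 495 drums
T = Q/D × 300 days = 495/61,225 × 300 = 2.425 days

2.4 days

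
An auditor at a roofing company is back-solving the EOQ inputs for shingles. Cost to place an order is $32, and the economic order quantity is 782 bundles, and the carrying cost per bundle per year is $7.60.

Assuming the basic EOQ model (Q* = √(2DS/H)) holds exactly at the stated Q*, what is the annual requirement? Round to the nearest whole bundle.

Since Q* = (2DS/H)^½, squaring gives Q*²·H = 2DS.
D = Q²H / (2S) = 782² × 7.6 / (2 × 32) = 72,618.47

72,618 bundles per year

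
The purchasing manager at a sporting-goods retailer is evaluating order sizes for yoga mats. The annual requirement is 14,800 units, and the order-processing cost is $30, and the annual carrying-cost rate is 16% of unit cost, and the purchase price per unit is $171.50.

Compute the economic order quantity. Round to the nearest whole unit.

Carrying cost H = $171.5 × 16% = $27.4400/unit/yr
EOQ = √(2DS/H) = √(2 × 14,800 × 30 / 27.44)
    = √(32,361.52) ≈ 179.89

180 units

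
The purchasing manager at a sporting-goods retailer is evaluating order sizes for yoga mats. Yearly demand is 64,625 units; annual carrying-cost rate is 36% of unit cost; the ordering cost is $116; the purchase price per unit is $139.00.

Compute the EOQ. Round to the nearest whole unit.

547 units

Holding cost per unit per year: H = 36% × $139 = $50.0400
Optimal lot size Q* = (2 × 64,625 × $116 / $50.04)^½ ≈ 547.38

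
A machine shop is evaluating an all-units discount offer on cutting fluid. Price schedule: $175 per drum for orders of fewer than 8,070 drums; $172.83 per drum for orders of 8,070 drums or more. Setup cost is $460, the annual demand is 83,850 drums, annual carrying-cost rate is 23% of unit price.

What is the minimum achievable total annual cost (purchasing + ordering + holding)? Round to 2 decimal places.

H₁ = 23%×$175 = $40.2500;  H₂ = 23%×$172.83 = $39.7509
EOQ₁ = √(2×83,850×460/40.2500) = 1,384.40  (< 8,070, feasible at tier 1)
EOQ₂ = √(2×83,850×460/39.7509) = 1,393.07  (< 8,070 → use Q = 8,070 at tier-2 price)
TC(tier 1 (EOQ₁), Q≈1,384.4) = $14,729,472.22
TC(tier 2, Q≈8,070.0) = $14,656,969.94
Minimum at tier 2: $14,656,969.94

$14,656,969.94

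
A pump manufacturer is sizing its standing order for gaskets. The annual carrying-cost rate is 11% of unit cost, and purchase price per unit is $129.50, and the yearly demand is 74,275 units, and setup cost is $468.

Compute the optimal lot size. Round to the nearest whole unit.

2,209 units

Holding cost per unit per year: H = 11% × $129.5 = $14.2450
2DS/H = 2·74,275·468/14.245 = 4,880,407.16
EOQ = √4,880,407.16 ≈ 2,209.16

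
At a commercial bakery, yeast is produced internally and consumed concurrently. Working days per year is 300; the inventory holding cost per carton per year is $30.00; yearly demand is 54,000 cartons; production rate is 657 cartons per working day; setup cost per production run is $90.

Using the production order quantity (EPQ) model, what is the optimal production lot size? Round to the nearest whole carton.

Daily demand d = 54,000/300 = 180.000; p = 657; 1 − d/p = 0.72603
EPQ = √(2DS / (H(1 − d/p)))
    = √(2 × 54,000 × 90 / (30 × 0.72603)) ≈ 668.03

668 cartons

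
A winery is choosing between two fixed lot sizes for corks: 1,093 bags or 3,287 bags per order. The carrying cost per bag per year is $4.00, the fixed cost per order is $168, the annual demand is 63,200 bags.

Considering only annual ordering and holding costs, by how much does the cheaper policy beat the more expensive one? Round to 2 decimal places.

$2,096.00

Annual cost at Q: ordering D·S/Q plus holding Q·H/2.
TC(1,093) = (63,200/1,093)×168 + (1,093/2)×4 = $11,900.18
TC(3,287) = (63,200/3,287)×168 + (3,287/2)×4 = $9,804.18
Cheaper: Q = 3,287.  Difference = $2,096.00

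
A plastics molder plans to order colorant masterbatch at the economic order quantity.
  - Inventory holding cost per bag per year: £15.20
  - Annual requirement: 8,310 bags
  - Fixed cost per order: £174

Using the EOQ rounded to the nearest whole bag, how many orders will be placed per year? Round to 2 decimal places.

2DS/H = 2·8,310·174/15.2 = 190,255.26
EOQ = √190,255.26 ≈ 436.18 → Q = 436
N = D/Q = 8,310/436 ≈ 19.060 orders/yr

19.06 orders per year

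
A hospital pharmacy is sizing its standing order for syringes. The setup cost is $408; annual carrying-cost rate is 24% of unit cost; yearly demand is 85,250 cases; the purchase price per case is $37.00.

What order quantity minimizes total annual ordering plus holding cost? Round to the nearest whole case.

2,799 cases

Holding cost per case per year: H = 24% × $37 = $8.8800
Q* = √(2·D·S / H) = √(2·85,250·408 / 8.88) = √7,833,783.8 ≈ 2,798.89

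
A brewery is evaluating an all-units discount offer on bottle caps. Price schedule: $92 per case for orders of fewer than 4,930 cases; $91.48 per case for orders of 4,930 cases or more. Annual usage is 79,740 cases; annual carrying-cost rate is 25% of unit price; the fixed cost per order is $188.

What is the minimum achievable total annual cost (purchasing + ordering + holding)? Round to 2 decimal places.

H₁ = 25%×$92 = $23.0000;  H₂ = 25%×$91.48 = $22.8700
EOQ₁ = √(2×79,740×188/23.0000) = 1,141.74  (< 4,930, feasible at tier 1)
EOQ₂ = √(2×79,740×188/22.8700) = 1,144.98  (< 4,930 → use Q = 4,930 at tier-2 price)
TC(tier 1 (EOQ₁), Q≈1,141.7) = $7,362,340.07
TC(tier 2, Q≈4,930.0) = $7,354,030.55
Minimum at tier 2: $7,354,030.55

$7,354,030.55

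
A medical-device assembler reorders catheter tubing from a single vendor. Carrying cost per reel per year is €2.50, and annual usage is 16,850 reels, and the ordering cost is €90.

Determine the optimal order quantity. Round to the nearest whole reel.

2DS/H = 2·16,850·90/2.5 = 1,213,200.00
EOQ = √1,213,200.00 ≈ 1,101.45

1,101 reels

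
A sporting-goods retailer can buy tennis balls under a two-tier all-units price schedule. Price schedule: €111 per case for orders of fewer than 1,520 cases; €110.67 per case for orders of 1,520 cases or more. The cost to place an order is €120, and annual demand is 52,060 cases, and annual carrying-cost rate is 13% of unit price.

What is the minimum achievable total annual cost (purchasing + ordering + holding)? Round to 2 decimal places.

H₁ = 13%×€111 = €14.4300;  H₂ = 13%×€110.67 = €14.3871
EOQ₁ = √(2×52,060×120/14.4300) = 930.52  (< 1,520, feasible at tier 1)
EOQ₂ = √(2×52,060×120/14.3871) = 931.90  (< 1,520 → use Q = 1,520 at tier-2 price)
TC(tier 1 (EOQ₁), Q≈930.5) = €5,792,087.37
TC(tier 2, Q≈1,520.0) = €5,776,524.40
Minimum at tier 2: €5,776,524.40

€5,776,524.40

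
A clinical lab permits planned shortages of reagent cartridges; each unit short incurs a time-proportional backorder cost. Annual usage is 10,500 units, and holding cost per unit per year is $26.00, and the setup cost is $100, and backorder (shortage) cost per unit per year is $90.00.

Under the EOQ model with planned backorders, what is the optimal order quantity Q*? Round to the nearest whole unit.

323 units

Q* = √(2DS/H) · √((H + b)/b)
   = √(2 × 10,500 × 100 / 26) · √((26 + 90) / 90)
   = 284.199 × 1.1353 ≈ 322.65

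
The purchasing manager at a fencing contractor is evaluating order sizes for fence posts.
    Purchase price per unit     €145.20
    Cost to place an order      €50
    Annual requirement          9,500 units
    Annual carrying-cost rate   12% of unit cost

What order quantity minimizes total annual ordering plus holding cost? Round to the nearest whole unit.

H = i·C = 0.12 × €145.2 = €17.4240 per unit-year
Optimal lot size Q* = (2 × 9,500 × €50 / €17.424)^½ ≈ 233.50

234 units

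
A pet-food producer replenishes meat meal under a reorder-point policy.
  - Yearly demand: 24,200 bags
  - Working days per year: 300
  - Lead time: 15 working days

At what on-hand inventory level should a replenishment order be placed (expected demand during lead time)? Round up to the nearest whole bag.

1,210 bags

Daily demand d = 24,200 / 300 = 80.667 bags/day
Demand during lead time = 80.667 × 15 = 1,210.00
Reorder point = 1,210.00 → round up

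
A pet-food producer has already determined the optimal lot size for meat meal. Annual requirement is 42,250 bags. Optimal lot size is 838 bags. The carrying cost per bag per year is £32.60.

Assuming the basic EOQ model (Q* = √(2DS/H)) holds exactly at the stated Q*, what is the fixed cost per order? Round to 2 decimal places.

£270.92

EOQ relation: Q² = 2DS/H, so rearrange for the unknown.
S = Q²H / (2D) = 838² × 32.6 / (2 × 42,250) = 270.9249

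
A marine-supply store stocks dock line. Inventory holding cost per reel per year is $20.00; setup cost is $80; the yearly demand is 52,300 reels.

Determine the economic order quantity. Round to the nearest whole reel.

Optimal lot size Q* = (2 × 52,300 × $80 / $20)^½ ≈ 646.84

647 reels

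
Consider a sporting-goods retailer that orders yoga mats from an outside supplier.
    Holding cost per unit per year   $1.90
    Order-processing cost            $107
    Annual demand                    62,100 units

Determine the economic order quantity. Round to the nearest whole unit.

2,645 units

Q* = √(2·D·S / H) = √(2·62,100·107 / 1.9) = √6,994,421.1 ≈ 2,644.70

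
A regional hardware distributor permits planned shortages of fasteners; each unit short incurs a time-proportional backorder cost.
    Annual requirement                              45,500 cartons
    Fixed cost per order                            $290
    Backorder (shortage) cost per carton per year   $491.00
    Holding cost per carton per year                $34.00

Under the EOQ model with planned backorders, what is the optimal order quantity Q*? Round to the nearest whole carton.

911 cartons

Q* = √(2DS/H) · √((H + b)/b)
   = √(2 × 45,500 × 290 / 34) · √((34 + 491) / 491)
   = 881.009 × 1.0340 ≈ 911.00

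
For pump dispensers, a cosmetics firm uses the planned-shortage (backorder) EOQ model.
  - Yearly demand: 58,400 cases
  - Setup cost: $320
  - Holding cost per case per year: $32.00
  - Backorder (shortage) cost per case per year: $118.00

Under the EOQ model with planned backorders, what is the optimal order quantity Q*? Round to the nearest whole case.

Basic EOQ = √(2·58,400·320/32) = 1,080.740
Backorder adjustment √((H+b)/b) = √((32+118)/118) = 1.1275
Q* = 1,080.740 × 1.1275 ≈ 1,218.50

1,219 cases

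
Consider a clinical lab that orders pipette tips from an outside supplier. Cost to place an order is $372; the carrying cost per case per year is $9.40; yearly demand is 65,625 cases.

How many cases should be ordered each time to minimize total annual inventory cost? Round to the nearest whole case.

EOQ = √(2DS/H) = √(2 × 65,625 × 372 / 9.4)
    = √(5,194,148.94) ≈ 2,279.07

2,279 cases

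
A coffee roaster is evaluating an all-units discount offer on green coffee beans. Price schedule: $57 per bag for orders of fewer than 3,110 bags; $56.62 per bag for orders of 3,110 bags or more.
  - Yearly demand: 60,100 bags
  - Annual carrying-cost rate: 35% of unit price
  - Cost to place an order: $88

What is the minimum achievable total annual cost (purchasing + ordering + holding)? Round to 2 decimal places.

H₁ = 35%×$57 = $19.9500;  H₂ = 35%×$56.62 = $19.8170
EOQ₁ = √(2×60,100×88/19.9500) = 728.15  (< 3,110, feasible at tier 1)
EOQ₂ = √(2×60,100×88/19.8170) = 730.59  (< 3,110 → use Q = 3,110 at tier-2 price)
TC(tier 1 (EOQ₁), Q≈728.2) = $3,440,226.63
TC(tier 2, Q≈3,110.0) = $3,435,378.01
Minimum at tier 2: $3,435,378.01

$3,435,378.01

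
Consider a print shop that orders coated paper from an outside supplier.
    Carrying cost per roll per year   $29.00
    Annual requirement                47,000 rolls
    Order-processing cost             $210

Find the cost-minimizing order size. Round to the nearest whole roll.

825 rolls

Optimal lot size Q* = (2 × 47,000 × $210 / $29)^½ ≈ 825.04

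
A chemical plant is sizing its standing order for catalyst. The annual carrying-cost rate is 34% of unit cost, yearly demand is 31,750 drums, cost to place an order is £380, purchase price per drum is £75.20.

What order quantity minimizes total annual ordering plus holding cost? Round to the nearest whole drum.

971 drums

H = i·C = 0.34 × £75.2 = £25.5680 per drum-year
Q* = √(2·D·S / H) = √(2·31,750·380 / 25.568) = √943,757.8 ≈ 971.47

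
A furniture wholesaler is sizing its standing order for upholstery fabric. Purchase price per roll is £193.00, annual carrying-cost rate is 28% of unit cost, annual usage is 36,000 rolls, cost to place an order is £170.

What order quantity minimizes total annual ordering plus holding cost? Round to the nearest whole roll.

476 rolls

Carrying cost H = £193 × 28% = £54.0400/roll/yr
Q* = √(2·D·S / H) = √(2·36,000·170 / 54.04) = √226,498.9 ≈ 475.92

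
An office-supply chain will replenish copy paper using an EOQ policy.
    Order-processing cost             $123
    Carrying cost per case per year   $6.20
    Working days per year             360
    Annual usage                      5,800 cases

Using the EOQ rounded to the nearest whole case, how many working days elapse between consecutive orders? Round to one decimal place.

EOQ = √(2DS/H) = √(2 × 5,800 × 123 / 6.2)
    = √(230,129.03) ≈ 479.72 → Q = 480 cases
Days between orders = 360 / (D/Q) = 360 / 12.083 ≈ 29.793

29.8 days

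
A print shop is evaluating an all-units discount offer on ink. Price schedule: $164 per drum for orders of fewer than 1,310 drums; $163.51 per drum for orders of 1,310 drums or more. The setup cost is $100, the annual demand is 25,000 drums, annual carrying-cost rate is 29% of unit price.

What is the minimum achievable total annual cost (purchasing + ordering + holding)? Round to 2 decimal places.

$4,115,420.77

H₁ = 29%×$164 = $47.5600;  H₂ = 29%×$163.51 = $47.4179
EOQ₁ = √(2×25,000×100/47.5600) = 324.24  (< 1,310, feasible at tier 1)
EOQ₂ = √(2×25,000×100/47.4179) = 324.72  (< 1,310 → use Q = 1,310 at tier-2 price)
TC(tier 1 (EOQ₁), Q≈324.2) = $4,115,420.77
TC(tier 2, Q≈1,310.0) = $4,120,717.12
Minimum at tier 1 (EOQ₁): $4,115,420.77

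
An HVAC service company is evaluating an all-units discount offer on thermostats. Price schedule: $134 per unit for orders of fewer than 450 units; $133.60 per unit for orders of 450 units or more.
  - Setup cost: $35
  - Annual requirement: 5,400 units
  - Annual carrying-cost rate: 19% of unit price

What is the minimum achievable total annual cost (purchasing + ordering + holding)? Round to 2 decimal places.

H₁ = 19%×$134 = $25.4600;  H₂ = 19%×$133.60 = $25.3840
EOQ₁ = √(2×5,400×35/25.4600) = 121.85  (< 450, feasible at tier 1)
EOQ₂ = √(2×5,400×35/25.3840) = 122.03  (< 450 → use Q = 450 at tier-2 price)
TC(tier 1 (EOQ₁), Q≈121.8) = $726,702.24
TC(tier 2, Q≈450.0) = $727,571.40
Minimum at tier 1 (EOQ₁): $726,702.24

$726,702.24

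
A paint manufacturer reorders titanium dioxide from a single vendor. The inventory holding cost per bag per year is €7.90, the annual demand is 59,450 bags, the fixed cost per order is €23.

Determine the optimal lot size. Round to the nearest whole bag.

2DS/H = 2·59,450·23/7.9 = 346,164.56
EOQ = √346,164.56 ≈ 588.36

588 bags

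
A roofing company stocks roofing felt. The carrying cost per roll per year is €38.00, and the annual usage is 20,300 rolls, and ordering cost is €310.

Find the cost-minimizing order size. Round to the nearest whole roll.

Optimal lot size Q* = (2 × 20,300 × €310 / €38)^½ ≈ 575.51

576 rolls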